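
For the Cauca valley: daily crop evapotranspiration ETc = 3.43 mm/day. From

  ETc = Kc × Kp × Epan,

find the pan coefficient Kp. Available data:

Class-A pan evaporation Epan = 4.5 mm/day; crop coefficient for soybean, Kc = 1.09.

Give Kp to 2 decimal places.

ETc = Kc × Kp × Epan  ⇒  Kp = ETc / (Kc × Epan)
Kp = 3.43 / (1.09 × 4.5) = 3.43 / 4.905 = 0.6993

0.70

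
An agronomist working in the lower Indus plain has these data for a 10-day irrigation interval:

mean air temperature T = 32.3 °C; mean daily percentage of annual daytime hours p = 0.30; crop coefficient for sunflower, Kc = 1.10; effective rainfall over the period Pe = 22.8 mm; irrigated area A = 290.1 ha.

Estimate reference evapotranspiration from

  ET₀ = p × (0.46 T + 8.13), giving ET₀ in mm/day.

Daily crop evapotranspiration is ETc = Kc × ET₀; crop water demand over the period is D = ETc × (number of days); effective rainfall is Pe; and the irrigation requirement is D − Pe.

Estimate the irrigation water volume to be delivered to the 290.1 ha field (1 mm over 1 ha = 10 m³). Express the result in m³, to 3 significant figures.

ET₀ = 0.30 × (0.46 × 32.3 + 8.13) = 0.30 × 22.988 = 6.8964 mm/d
ETc = Kc × ET₀ = 1.10 × 6.8964 = 7.5860 mm/d
Crop demand D = ETc × 10 d = 7.5860 × 10 = 75.860 mm
D − Pe = 75.860 − 22.8 = 53.060 mm
Volume = 53.060 mm × 290.1 ha × 10 = 153927.1 m³

154000 m³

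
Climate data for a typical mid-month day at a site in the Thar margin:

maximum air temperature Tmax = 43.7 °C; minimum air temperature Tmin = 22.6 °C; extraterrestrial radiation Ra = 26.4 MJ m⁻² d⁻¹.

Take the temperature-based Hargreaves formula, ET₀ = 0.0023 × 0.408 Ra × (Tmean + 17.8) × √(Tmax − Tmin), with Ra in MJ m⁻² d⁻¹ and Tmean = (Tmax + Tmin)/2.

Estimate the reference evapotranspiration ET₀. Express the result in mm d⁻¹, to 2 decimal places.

5.80 mm d⁻¹

Tmean = (43.7 + 22.6)/2 = 33.15 °C
0.408 Ra = 0.408 × 26.4 = 10.7712 mm/d equivalent
ET₀ = 0.0023 × 10.7712 × (33.15 + 17.8) × √21.1 = 0.0023 × 10.7712 × 50.95 × 4.5935 = 5.7980 mm/d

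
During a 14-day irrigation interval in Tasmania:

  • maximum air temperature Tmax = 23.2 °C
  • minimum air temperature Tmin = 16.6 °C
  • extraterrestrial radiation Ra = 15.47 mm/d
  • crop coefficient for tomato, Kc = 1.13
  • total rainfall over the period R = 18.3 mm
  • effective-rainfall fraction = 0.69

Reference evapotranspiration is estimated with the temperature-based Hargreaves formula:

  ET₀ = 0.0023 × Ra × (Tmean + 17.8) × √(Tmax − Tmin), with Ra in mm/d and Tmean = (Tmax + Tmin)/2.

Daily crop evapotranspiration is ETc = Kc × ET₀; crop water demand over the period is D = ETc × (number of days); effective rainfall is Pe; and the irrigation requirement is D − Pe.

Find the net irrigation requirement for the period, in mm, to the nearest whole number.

42 mm

Tmean = (23.2 + 16.6)/2 = 19.90 °C
ET₀ = 0.0023 × 15.47 × (19.90 + 17.8) × √6.6 = 0.0023 × 15.47 × 37.70 × 2.5690 = 3.4461 mm/d
ETc = Kc × ET₀ = 1.13 × 3.4461 = 3.8941 mm/d
Crop demand D = ETc × 14 d = 3.8941 × 14 = 54.517 mm
Pe = 0.69 × 18.3 = 12.627 mm
D − Pe = 54.517 − 12.627 = 41.890 mm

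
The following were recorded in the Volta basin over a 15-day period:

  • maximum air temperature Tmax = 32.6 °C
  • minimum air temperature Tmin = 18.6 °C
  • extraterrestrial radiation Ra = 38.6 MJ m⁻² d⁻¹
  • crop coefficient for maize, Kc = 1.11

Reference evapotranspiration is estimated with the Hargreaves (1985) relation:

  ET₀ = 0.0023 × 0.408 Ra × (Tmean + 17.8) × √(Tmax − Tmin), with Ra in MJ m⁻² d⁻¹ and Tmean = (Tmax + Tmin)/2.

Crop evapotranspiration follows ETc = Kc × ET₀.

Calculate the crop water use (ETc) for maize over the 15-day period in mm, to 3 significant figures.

Tmean = (32.6 + 18.6)/2 = 25.60 °C
0.408 Ra = 0.408 × 38.6 = 15.7488 mm/d equivalent
ET₀ = 0.0023 × 15.7488 × (25.60 + 17.8) × √14.0 = 0.0023 × 15.7488 × 43.40 × 3.7417 = 5.8821 mm/d
ETc = Kc × ET₀ = 1.11 × 5.8821 = 6.5291 mm/d
Over 15 days: 6.5291 × 15 = 97.937 mm

97.9 mm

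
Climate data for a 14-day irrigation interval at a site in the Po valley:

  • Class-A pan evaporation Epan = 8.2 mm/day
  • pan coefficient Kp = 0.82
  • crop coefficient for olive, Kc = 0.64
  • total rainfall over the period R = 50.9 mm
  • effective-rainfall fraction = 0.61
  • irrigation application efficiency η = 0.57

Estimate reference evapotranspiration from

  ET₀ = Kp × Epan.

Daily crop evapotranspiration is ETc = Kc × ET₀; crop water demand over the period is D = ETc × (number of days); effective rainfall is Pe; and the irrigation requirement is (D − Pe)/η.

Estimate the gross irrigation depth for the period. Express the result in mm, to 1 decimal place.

ET₀ = 0.82 × 8.2 = 6.7240 mm/d
ETc = Kc × ET₀ = 0.64 × 6.7240 = 4.3034 mm/d
Crop demand D = ETc × 14 d = 4.3034 × 14 = 60.248 mm
Pe = 0.61 × 50.9 = 31.049 mm
D − Pe = 60.248 − 31.049 = 29.199 mm
Gross irrigation = 29.199 / 0.57 = 51.226 mm

51.2 mm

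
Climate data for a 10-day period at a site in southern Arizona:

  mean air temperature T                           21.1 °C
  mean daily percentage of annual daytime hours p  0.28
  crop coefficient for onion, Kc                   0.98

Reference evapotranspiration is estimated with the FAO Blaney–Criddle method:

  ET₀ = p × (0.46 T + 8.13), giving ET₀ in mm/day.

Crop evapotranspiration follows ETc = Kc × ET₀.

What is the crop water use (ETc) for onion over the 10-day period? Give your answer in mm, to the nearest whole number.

49 mm

ET₀ = 0.28 × (0.46 × 21.1 + 8.13) = 0.28 × 17.836 = 4.9941 mm/d
ETc = Kc × ET₀ = 0.98 × 4.9941 = 4.8942 mm/d
Over 10 days: 4.8942 × 10 = 48.942 mm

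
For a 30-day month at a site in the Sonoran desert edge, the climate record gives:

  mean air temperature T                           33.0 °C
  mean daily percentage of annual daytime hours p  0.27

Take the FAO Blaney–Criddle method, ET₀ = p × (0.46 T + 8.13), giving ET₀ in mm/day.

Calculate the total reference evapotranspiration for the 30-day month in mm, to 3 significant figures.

189 mm

ET₀ = 0.27 × (0.46 × 33.0 + 8.13) = 0.27 × 23.310 = 6.2937 mm/d
Monthly total = 6.2937 × 30 = 188.811 mm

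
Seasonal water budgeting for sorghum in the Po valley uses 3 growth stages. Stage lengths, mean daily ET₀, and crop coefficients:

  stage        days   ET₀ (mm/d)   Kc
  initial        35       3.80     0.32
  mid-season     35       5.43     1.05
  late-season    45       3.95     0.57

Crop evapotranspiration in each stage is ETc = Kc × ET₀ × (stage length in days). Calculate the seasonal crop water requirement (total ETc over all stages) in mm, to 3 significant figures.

343 mm

initial: 0.32 × 3.80 × 35 = 42.56 mm
mid-season: 1.05 × 5.43 × 35 = 199.55 mm
late-season: 0.57 × 3.95 × 45 = 101.32 mm
Seasonal total = 343.43 mm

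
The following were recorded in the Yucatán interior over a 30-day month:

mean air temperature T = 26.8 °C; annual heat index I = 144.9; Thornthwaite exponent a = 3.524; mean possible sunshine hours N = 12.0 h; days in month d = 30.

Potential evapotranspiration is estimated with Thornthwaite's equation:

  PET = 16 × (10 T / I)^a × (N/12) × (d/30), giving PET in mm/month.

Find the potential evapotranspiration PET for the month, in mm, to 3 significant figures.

140 mm

10T/I = 10 × 26.8 / 144.9 = 1.8496
(10T/I)^a = 1.8496^3.524 = 8.7334
Uncorrected PET = 16 × 8.7334 = 139.734 mm
Correction = (N/12)(d/30) = (12.0/12)(30/30) = 1.0000
PET = 139.734 × 1.0000 = 139.734 mm/month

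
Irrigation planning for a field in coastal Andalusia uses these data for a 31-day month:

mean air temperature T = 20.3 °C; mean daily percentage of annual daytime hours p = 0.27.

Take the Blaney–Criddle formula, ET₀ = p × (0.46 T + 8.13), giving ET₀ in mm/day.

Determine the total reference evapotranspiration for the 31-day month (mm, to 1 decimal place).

146.2 mm

ET₀ = 0.27 × (0.46 × 20.3 + 8.13) = 0.27 × 17.468 = 4.7164 mm/d
Monthly total = 4.7164 × 31 = 146.208 mm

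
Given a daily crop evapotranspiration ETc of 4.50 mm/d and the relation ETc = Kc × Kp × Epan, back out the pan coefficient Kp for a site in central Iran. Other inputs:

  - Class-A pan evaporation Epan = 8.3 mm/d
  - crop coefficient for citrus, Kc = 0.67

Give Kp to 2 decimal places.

ETc = Kc × Kp × Epan  ⇒  Kp = ETc / (Kc × Epan)
Kp = 4.50 / (0.67 × 8.3) = 4.50 / 5.561 = 0.8092

0.81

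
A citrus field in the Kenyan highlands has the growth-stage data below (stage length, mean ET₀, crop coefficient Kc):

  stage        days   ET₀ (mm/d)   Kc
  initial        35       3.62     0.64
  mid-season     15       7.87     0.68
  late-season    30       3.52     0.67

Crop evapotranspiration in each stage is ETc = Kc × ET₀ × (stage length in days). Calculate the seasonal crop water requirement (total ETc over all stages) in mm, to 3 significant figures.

232 mm

initial: 0.64 × 3.62 × 35 = 81.09 mm
mid-season: 0.68 × 7.87 × 15 = 80.27 mm
late-season: 0.67 × 3.52 × 30 = 70.75 mm
Seasonal total = 232.11 mm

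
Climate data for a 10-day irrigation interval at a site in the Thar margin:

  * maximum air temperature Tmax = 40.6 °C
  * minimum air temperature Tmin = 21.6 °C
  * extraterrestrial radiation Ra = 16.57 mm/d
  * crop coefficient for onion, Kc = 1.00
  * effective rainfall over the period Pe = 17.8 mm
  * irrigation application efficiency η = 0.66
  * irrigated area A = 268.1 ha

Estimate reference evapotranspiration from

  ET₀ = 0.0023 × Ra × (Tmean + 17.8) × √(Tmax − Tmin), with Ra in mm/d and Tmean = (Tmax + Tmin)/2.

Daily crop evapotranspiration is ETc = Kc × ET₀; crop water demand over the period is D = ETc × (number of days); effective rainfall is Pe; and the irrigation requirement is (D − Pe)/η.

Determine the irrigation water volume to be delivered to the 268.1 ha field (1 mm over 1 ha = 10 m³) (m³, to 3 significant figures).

258000 m³

Tmean = (40.6 + 21.6)/2 = 31.10 °C
ET₀ = 0.0023 × 16.57 × (31.10 + 17.8) × √19.0 = 0.0023 × 16.57 × 48.90 × 4.3589 = 8.1234 mm/d
ETc = Kc × ET₀ = 1.00 × 8.1234 = 8.1234 mm/d
Crop demand D = ETc × 10 d = 8.1234 × 10 = 81.234 mm
D − Pe = 81.234 − 17.8 = 63.434 mm
Gross irrigation = 63.434 / 0.66 = 96.112 mm
Volume = 96.112 mm × 268.1 ha × 10 = 257676.3 m³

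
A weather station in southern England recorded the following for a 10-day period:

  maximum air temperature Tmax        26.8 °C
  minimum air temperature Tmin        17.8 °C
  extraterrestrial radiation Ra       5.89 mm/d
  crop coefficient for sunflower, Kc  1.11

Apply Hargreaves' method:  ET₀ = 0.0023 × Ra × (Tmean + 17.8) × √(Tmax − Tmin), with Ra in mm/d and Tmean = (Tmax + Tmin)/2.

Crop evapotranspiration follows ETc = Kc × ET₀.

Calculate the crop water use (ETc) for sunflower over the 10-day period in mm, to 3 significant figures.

Tmean = (26.8 + 17.8)/2 = 22.30 °C
ET₀ = 0.0023 × 5.89 × (22.30 + 17.8) × √9.0 = 0.0023 × 5.89 × 40.10 × 3.0000 = 1.6297 mm/d
ETc = Kc × ET₀ = 1.11 × 1.6297 = 1.8090 mm/d
Over 10 days: 1.8090 × 10 = 18.090 mm

18.1 mm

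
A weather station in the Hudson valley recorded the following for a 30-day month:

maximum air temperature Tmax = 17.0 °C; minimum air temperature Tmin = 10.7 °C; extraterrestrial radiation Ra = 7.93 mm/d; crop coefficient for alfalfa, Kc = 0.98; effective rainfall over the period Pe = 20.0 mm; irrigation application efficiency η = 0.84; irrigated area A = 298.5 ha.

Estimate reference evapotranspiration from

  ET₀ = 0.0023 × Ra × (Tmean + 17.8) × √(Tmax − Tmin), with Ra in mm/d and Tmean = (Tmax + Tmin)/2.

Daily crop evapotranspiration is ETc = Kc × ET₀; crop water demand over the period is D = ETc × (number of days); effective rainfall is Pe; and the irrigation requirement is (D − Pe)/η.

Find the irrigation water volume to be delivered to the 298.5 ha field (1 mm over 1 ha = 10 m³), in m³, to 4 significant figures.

80300 m³

Tmean = (17.0 + 10.7)/2 = 13.85 °C
ET₀ = 0.0023 × 7.93 × (13.85 + 17.8) × √6.3 = 0.0023 × 7.93 × 31.65 × 2.5100 = 1.4489 mm/d
ETc = Kc × ET₀ = 0.98 × 1.4489 = 1.4199 mm/d
Crop demand D = ETc × 30 d = 1.4199 × 30 = 42.597 mm
D − Pe = 42.597 − 20.0 = 22.597 mm
Gross irrigation = 22.597 / 0.84 = 26.901 mm
Volume = 26.901 mm × 298.5 ha × 10 = 80299.5 m³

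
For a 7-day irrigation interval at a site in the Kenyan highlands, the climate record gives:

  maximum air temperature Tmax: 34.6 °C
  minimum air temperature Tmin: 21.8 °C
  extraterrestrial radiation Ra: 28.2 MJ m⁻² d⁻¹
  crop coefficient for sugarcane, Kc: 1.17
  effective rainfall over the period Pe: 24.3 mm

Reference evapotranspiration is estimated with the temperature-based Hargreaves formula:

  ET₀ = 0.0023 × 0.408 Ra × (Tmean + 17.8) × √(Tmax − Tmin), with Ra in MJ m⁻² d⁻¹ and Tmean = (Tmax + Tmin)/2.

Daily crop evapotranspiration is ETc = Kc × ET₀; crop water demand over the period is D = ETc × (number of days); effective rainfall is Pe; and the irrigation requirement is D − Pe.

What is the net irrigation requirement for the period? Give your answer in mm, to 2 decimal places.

11.37 mm

Tmean = (34.6 + 21.8)/2 = 28.20 °C
0.408 Ra = 0.408 × 28.2 = 11.5056 mm/d equivalent
ET₀ = 0.0023 × 11.5056 × (28.20 + 17.8) × √12.8 = 0.0023 × 11.5056 × 46.00 × 3.5777 = 4.3551 mm/d
ETc = Kc × ET₀ = 1.17 × 4.3551 = 5.0955 mm/d
Crop demand D = ETc × 7 d = 5.0955 × 7 = 35.669 mm
D − Pe = 35.669 − 24.3 = 11.369 mm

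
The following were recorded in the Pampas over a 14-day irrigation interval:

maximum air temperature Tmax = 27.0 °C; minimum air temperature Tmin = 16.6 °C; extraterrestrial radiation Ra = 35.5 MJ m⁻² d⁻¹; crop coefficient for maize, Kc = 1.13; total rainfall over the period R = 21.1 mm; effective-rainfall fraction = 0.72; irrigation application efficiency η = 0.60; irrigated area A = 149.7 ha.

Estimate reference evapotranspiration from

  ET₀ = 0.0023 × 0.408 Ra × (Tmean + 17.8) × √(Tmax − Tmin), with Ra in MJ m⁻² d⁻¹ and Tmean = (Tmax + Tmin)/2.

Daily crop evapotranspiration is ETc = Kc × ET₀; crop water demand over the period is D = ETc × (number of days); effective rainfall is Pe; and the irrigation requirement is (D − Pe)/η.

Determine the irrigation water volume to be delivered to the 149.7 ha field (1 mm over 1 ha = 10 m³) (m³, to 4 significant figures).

Tmean = (27.0 + 16.6)/2 = 21.80 °C
0.408 Ra = 0.408 × 35.5 = 14.4840 mm/d equivalent
ET₀ = 0.0023 × 14.4840 × (21.80 + 17.8) × √10.4 = 0.0023 × 14.4840 × 39.60 × 3.2249 = 4.2543 mm/d
ETc = Kc × ET₀ = 1.13 × 4.2543 = 4.8074 mm/d
Crop demand D = ETc × 14 d = 4.8074 × 14 = 67.304 mm
Pe = 0.72 × 21.1 = 15.192 mm
D − Pe = 67.304 − 15.192 = 52.112 mm
Gross irrigation = 52.112 / 0.60 = 86.853 mm
Volume = 86.853 mm × 149.7 ha × 10 = 130018.9 m³

130000 m³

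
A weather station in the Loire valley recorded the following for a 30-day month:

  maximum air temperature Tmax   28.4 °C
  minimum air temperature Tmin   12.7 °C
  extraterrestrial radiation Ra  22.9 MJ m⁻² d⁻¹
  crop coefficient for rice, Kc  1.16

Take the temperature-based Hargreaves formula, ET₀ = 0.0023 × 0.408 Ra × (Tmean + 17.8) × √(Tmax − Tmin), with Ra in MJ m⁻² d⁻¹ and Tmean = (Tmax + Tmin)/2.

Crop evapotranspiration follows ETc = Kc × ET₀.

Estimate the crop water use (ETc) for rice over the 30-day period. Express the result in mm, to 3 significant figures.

114 mm

Tmean = (28.4 + 12.7)/2 = 20.55 °C
0.408 Ra = 0.408 × 22.9 = 9.3432 mm/d equivalent
ET₀ = 0.0023 × 9.3432 × (20.55 + 17.8) × √15.7 = 0.0023 × 9.3432 × 38.35 × 3.9623 = 3.2654 mm/d
ETc = Kc × ET₀ = 1.16 × 3.2654 = 3.7879 mm/d
Over 30 days: 3.7879 × 30 = 113.637 mm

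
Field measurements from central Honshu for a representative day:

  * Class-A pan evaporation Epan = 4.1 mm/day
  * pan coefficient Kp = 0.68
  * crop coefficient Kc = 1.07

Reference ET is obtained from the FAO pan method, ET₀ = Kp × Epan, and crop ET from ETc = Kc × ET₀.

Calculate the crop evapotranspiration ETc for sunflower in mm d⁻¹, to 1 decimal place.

3.0 mm d⁻¹

ET₀ = 0.68 × 4.1 = 2.7880 mm/d
ETc = Kc × ET₀ = 1.07 × 2.7880 = 2.9832 mm/d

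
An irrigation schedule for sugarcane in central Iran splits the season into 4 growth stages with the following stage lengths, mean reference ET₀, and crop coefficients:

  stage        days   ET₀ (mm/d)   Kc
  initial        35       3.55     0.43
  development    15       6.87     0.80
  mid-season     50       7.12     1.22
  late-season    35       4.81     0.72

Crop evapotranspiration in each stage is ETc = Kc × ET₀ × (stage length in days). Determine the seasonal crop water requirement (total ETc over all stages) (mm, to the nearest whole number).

initial: 0.43 × 3.55 × 35 = 53.43 mm
development: 0.80 × 6.87 × 15 = 82.44 mm
mid-season: 1.22 × 7.12 × 50 = 434.32 mm
late-season: 0.72 × 4.81 × 35 = 121.21 mm
Seasonal total = 691.40 mm

691 mm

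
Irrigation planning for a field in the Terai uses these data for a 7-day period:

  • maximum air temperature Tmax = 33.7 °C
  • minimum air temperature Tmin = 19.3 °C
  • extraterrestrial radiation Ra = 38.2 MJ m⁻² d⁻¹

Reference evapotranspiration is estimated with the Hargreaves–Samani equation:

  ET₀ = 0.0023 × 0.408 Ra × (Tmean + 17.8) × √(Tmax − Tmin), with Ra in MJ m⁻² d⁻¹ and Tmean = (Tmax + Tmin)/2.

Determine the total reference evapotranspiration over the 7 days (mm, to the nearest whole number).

42 mm

Tmean = (33.7 + 19.3)/2 = 26.50 °C
0.408 Ra = 0.408 × 38.2 = 15.5856 mm/d equivalent
ET₀ = 0.0023 × 15.5856 × (26.50 + 17.8) × √14.4 = 0.0023 × 15.5856 × 44.30 × 3.7947 = 6.0260 mm/d
Over 7 days: 6.0260 × 7 = 42.182 mm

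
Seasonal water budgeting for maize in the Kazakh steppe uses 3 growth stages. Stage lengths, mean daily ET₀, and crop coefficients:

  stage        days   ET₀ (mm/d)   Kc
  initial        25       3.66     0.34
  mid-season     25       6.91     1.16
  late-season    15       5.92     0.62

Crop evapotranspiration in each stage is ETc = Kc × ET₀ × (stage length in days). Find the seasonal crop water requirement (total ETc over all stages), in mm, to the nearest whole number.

initial: 0.34 × 3.66 × 25 = 31.11 mm
mid-season: 1.16 × 6.91 × 25 = 200.39 mm
late-season: 0.62 × 5.92 × 15 = 55.06 mm
Seasonal total = 286.56 mm

287 mm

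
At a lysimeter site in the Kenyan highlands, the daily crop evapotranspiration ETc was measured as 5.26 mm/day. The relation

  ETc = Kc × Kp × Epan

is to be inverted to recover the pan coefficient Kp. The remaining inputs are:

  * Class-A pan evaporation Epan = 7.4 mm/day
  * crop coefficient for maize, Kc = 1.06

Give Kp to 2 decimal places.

ETc = Kc × Kp × Epan  ⇒  Kp = ETc / (Kc × Epan)
Kp = 5.26 / (1.06 × 7.4) = 5.26 / 7.844 = 0.6706

0.67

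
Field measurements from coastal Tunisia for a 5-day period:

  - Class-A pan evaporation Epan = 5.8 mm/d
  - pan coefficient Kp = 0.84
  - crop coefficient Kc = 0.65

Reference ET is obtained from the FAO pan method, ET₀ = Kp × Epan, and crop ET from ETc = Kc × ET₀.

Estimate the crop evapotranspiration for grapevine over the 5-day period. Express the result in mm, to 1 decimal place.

15.8 mm

ET₀ = 0.84 × 5.8 = 4.8720 mm/d
ETc = Kc × ET₀ = 0.65 × 4.8720 = 3.1668 mm/d
Over 5 days: 3.1668 × 5 = 15.834 mm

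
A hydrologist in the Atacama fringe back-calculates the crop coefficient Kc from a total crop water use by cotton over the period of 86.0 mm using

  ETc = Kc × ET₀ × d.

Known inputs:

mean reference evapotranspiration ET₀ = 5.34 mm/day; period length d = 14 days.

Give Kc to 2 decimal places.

1.15

ETc = Kc × ET₀ × d  ⇒  Kc = ETc / (ET₀ × d)
Kc = 86.0 / (5.34 × 14) = 86.0 / 74.76 = 1.1503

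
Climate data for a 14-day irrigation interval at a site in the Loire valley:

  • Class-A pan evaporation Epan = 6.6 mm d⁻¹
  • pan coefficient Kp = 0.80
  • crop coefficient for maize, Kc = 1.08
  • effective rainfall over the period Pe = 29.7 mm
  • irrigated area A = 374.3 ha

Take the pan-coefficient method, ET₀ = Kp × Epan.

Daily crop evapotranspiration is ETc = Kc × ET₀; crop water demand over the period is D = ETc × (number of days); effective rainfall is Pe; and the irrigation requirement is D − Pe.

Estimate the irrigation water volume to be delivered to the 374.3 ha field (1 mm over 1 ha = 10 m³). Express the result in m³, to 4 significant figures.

ET₀ = 0.80 × 6.6 = 5.2800 mm/d
ETc = Kc × ET₀ = 1.08 × 5.2800 = 5.7024 mm/d
Crop demand D = ETc × 14 d = 5.7024 × 14 = 79.834 mm
D − Pe = 79.834 − 29.7 = 50.134 mm
Volume = 50.134 mm × 374.3 ha × 10 = 187651.6 m³

187700 m³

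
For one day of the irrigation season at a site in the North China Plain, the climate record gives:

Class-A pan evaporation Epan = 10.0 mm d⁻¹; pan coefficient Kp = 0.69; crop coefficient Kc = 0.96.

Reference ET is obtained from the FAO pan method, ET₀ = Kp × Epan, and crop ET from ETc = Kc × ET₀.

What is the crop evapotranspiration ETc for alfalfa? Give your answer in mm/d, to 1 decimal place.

6.6 mm/d

ET₀ = 0.69 × 10.0 = 6.9000 mm/d
ETc = Kc × ET₀ = 0.96 × 6.9000 = 6.6240 mm/d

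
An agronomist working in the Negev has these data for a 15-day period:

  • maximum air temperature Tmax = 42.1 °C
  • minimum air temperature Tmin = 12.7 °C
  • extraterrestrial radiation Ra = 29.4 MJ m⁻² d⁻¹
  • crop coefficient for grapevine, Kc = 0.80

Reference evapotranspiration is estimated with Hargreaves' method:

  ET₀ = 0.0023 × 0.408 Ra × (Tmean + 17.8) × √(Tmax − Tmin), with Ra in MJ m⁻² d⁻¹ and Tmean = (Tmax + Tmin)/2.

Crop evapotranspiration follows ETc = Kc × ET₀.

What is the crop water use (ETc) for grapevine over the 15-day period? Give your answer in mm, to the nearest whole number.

81 mm

Tmean = (42.1 + 12.7)/2 = 27.40 °C
0.408 Ra = 0.408 × 29.4 = 11.9952 mm/d equivalent
ET₀ = 0.0023 × 11.9952 × (27.40 + 17.8) × √29.4 = 0.0023 × 11.9952 × 45.20 × 5.4222 = 6.7616 mm/d
ETc = Kc × ET₀ = 0.80 × 6.7616 = 5.4093 mm/d
Over 15 days: 5.4093 × 15 = 81.140 mm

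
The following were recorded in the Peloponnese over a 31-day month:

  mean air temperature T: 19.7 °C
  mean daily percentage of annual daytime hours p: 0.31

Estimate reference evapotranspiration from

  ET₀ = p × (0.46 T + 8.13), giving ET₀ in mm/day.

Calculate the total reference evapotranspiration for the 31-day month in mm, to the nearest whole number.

ET₀ = 0.31 × (0.46 × 19.7 + 8.13) = 0.31 × 17.192 = 5.3295 mm/d
Monthly total = 5.3295 × 31 = 165.215 mm

165 mm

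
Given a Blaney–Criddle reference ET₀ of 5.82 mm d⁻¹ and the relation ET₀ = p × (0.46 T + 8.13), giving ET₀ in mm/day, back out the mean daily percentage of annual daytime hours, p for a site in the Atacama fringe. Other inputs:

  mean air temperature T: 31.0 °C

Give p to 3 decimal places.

0.260

p = ET₀ / (0.46 T + 8.13) = 5.82 / (0.46 × 31.0 + 8.13) = 5.82 / 22.390 = 0.2599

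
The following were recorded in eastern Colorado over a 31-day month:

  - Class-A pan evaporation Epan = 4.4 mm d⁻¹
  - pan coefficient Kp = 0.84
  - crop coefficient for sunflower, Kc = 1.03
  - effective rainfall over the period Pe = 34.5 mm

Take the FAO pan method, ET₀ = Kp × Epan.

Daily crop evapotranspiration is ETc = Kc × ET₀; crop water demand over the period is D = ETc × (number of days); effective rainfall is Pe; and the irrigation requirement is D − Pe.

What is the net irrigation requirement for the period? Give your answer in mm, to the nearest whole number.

84 mm

ET₀ = 0.84 × 4.4 = 3.6960 mm/d
ETc = Kc × ET₀ = 1.03 × 3.6960 = 3.8069 mm/d
Crop demand D = ETc × 31 d = 3.8069 × 31 = 118.014 mm
D − Pe = 118.014 − 34.5 = 83.514 mm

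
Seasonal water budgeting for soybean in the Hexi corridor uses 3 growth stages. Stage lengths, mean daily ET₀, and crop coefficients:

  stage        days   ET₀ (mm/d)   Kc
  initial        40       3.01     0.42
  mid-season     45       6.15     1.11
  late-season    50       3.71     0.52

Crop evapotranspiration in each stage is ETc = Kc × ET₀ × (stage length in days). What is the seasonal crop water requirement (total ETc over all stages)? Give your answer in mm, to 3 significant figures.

initial: 0.42 × 3.01 × 40 = 50.57 mm
mid-season: 1.11 × 6.15 × 45 = 307.19 mm
late-season: 0.52 × 3.71 × 50 = 96.46 mm
Seasonal total = 454.22 mm

454 mm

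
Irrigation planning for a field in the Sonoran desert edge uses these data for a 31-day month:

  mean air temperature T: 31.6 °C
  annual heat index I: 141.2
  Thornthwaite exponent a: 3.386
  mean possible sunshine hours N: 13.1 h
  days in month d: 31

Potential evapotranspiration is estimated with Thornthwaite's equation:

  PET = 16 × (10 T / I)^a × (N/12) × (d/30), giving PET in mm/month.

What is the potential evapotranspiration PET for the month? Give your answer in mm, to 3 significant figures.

10T/I = 10 × 31.6 / 141.2 = 2.2380
(10T/I)^a = 2.2380^3.386 = 15.2977
Uncorrected PET = 16 × 15.2977 = 244.763 mm
Correction = (N/12)(d/30) = (13.1/12)(31/30) = 1.1281
PET = 244.763 × 1.1281 = 276.117 mm/month

276 mm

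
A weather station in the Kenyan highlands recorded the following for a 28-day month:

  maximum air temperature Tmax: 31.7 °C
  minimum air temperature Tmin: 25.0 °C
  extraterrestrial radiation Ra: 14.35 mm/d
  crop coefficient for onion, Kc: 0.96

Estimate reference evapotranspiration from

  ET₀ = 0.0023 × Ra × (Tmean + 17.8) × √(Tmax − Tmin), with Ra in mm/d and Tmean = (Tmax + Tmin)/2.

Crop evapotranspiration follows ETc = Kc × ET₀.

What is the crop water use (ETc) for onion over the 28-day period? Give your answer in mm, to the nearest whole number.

106 mm

Tmean = (31.7 + 25.0)/2 = 28.35 °C
ET₀ = 0.0023 × 14.35 × (28.35 + 17.8) × √6.7 = 0.0023 × 14.35 × 46.15 × 2.5884 = 3.9426 mm/d
ETc = Kc × ET₀ = 0.96 × 3.9426 = 3.7849 mm/d
Over 28 days: 3.7849 × 28 = 105.977 mm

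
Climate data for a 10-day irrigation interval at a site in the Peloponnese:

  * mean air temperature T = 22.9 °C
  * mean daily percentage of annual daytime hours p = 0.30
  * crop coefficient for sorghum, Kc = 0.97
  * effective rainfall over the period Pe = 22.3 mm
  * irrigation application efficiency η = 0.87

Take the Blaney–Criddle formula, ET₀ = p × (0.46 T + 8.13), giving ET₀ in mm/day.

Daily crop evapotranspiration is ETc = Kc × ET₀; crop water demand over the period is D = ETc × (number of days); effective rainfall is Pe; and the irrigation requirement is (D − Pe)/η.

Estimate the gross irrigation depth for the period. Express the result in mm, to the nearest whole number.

37 mm

ET₀ = 0.30 × (0.46 × 22.9 + 8.13) = 0.30 × 18.664 = 5.5992 mm/d
ETc = Kc × ET₀ = 0.97 × 5.5992 = 5.4312 mm/d
Crop demand D = ETc × 10 d = 5.4312 × 10 = 54.312 mm
D − Pe = 54.312 − 22.3 = 32.012 mm
Gross irrigation = 32.012 / 0.87 = 36.795 mm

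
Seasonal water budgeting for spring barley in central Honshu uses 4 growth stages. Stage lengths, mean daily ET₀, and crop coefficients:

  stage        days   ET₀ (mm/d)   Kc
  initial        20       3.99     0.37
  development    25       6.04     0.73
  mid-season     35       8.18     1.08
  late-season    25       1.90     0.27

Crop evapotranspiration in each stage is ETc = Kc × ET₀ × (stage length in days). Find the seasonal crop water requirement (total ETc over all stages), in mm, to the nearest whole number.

initial: 0.37 × 3.99 × 20 = 29.53 mm
development: 0.73 × 6.04 × 25 = 110.23 mm
mid-season: 1.08 × 8.18 × 35 = 309.20 mm
late-season: 0.27 × 1.90 × 25 = 12.83 mm
Seasonal total = 461.79 mm

462 mm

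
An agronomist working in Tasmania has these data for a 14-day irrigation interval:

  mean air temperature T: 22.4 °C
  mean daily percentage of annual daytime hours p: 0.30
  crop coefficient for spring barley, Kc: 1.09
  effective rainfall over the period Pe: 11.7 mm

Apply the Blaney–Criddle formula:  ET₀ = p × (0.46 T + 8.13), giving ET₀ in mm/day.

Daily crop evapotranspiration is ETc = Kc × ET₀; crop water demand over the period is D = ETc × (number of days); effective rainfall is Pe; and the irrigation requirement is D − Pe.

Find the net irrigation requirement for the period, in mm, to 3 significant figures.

ET₀ = 0.30 × (0.46 × 22.4 + 8.13) = 0.30 × 18.434 = 5.5302 mm/d
ETc = Kc × ET₀ = 1.09 × 5.5302 = 6.0279 mm/d
Crop demand D = ETc × 14 d = 6.0279 × 14 = 84.391 mm
D − Pe = 84.391 − 11.7 = 72.691 mm

72.7 mm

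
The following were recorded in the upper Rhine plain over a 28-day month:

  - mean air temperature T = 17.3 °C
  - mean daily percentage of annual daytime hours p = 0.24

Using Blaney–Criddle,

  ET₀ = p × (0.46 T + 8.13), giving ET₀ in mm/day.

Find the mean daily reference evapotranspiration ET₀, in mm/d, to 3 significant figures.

3.86 mm/d

ET₀ = 0.24 × (0.46 × 17.3 + 8.13) = 0.24 × 16.088 = 3.8611 mm/d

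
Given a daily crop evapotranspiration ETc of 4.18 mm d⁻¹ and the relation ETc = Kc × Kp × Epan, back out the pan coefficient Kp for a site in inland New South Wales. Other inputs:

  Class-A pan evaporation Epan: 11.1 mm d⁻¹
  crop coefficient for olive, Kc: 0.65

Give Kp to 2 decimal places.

0.58

ETc = Kc × Kp × Epan  ⇒  Kp = ETc / (Kc × Epan)
Kp = 4.18 / (0.65 × 11.1) = 4.18 / 7.215 = 0.5793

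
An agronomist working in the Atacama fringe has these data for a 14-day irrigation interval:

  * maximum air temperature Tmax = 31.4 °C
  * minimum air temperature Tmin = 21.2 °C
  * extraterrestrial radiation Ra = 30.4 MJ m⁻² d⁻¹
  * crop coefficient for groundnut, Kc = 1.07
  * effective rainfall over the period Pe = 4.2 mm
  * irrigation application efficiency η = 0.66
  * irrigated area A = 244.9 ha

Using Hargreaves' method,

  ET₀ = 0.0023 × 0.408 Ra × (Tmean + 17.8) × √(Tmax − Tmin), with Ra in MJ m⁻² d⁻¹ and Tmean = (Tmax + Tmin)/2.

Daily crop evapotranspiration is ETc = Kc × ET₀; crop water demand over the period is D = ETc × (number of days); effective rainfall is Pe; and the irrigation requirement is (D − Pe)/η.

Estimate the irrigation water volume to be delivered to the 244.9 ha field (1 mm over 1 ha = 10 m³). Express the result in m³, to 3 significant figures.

208000 m³

Tmean = (31.4 + 21.2)/2 = 26.30 °C
0.408 Ra = 0.408 × 30.4 = 12.4032 mm/d equivalent
ET₀ = 0.0023 × 12.4032 × (26.30 + 17.8) × √10.2 = 0.0023 × 12.4032 × 44.10 × 3.1937 = 4.0179 mm/d
ETc = Kc × ET₀ = 1.07 × 4.0179 = 4.2992 mm/d
Crop demand D = ETc × 14 d = 4.2992 × 14 = 60.189 mm
D − Pe = 60.189 − 4.2 = 55.989 mm
Gross irrigation = 55.989 / 0.66 = 84.832 mm
Volume = 84.832 mm × 244.9 ha × 10 = 207753.6 m³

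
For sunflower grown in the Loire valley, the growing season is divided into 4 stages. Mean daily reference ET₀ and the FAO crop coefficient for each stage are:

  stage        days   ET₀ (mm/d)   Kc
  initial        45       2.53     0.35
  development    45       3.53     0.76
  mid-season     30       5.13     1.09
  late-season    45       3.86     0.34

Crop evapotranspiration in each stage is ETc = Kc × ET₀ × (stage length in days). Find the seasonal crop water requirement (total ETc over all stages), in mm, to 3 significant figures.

initial: 0.35 × 2.53 × 45 = 39.85 mm
development: 0.76 × 3.53 × 45 = 120.73 mm
mid-season: 1.09 × 5.13 × 30 = 167.75 mm
late-season: 0.34 × 3.86 × 45 = 59.06 mm
Seasonal total = 387.39 mm

387 mm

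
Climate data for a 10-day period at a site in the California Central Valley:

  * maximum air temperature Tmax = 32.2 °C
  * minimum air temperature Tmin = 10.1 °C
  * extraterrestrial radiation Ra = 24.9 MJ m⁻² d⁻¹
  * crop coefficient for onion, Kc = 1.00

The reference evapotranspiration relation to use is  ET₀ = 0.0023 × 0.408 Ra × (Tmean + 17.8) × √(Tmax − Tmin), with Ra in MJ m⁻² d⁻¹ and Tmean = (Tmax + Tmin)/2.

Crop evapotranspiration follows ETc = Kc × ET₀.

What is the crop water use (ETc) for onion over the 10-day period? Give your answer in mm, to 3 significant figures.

42.8 mm

Tmean = (32.2 + 10.1)/2 = 21.15 °C
0.408 Ra = 0.408 × 24.9 = 10.1592 mm/d equivalent
ET₀ = 0.0023 × 10.1592 × (21.15 + 17.8) × √22.1 = 0.0023 × 10.1592 × 38.95 × 4.7011 = 4.2785 mm/d
ETc = Kc × ET₀ = 1.00 × 4.2785 = 4.2785 mm/d
Over 10 days: 4.2785 × 10 = 42.785 mm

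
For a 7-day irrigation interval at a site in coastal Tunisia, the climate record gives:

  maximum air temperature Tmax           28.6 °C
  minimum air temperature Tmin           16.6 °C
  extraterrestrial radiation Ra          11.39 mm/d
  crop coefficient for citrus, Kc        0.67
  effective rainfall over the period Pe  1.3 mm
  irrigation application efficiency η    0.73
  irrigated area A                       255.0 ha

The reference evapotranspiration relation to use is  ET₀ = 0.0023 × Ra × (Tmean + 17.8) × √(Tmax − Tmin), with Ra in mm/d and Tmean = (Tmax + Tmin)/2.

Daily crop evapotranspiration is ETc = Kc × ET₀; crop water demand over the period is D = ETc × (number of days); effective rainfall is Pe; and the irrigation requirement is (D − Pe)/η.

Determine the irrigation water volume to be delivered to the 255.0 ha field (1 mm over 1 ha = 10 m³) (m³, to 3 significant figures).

Tmean = (28.6 + 16.6)/2 = 22.60 °C
ET₀ = 0.0023 × 11.39 × (22.60 + 17.8) × √12.0 = 0.0023 × 11.39 × 40.40 × 3.4641 = 3.6663 mm/d
ETc = Kc × ET₀ = 0.67 × 3.6663 = 2.4564 mm/d
Crop demand D = ETc × 7 d = 2.4564 × 7 = 17.195 mm
D − Pe = 17.195 − 1.3 = 15.895 mm
Gross irrigation = 15.895 / 0.73 = 21.774 mm
Volume = 21.774 mm × 255.0 ha × 10 = 55523.7 m³

55500 m³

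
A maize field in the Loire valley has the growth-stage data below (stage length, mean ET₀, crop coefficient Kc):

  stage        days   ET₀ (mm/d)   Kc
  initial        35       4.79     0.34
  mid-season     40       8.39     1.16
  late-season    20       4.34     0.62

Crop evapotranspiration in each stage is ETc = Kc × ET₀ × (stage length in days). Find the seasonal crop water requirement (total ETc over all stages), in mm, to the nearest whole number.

500 mm

initial: 0.34 × 4.79 × 35 = 57.00 mm
mid-season: 1.16 × 8.39 × 40 = 389.30 mm
late-season: 0.62 × 4.34 × 20 = 53.82 mm
Seasonal total = 500.12 mm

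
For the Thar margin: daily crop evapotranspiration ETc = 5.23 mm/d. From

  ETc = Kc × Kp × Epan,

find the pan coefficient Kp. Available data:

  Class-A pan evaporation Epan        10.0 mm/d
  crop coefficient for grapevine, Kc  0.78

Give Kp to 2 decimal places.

0.67

ETc = Kc × Kp × Epan  ⇒  Kp = ETc / (Kc × Epan)
Kp = 5.23 / (0.78 × 10.0) = 5.23 / 7.800 = 0.6705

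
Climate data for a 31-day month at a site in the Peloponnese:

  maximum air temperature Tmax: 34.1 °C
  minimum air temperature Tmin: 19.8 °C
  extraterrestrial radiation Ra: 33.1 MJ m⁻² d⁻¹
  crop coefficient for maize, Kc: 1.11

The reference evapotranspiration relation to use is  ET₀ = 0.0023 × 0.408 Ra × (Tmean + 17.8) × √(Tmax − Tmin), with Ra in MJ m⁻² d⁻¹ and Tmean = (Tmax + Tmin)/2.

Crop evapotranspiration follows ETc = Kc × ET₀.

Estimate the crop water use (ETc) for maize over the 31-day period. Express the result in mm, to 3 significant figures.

Tmean = (34.1 + 19.8)/2 = 26.95 °C
0.408 Ra = 0.408 × 33.1 = 13.5048 mm/d equivalent
ET₀ = 0.0023 × 13.5048 × (26.95 + 17.8) × √14.3 = 0.0023 × 13.5048 × 44.75 × 3.7815 = 5.2562 mm/d
ETc = Kc × ET₀ = 1.11 × 5.2562 = 5.8344 mm/d
Over 31 days: 5.8344 × 31 = 180.866 mm

181 mm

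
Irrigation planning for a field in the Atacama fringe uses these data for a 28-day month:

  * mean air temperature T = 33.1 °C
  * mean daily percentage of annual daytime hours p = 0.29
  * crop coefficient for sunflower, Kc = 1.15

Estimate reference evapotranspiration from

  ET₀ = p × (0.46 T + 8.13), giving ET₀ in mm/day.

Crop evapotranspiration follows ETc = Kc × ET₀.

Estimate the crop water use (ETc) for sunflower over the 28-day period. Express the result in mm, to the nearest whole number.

ET₀ = 0.29 × (0.46 × 33.1 + 8.13) = 0.29 × 23.356 = 6.7732 mm/d
ETc = Kc × ET₀ = 1.15 × 6.7732 = 7.7892 mm/d
Over 28 days: 7.7892 × 28 = 218.098 mm

218 mm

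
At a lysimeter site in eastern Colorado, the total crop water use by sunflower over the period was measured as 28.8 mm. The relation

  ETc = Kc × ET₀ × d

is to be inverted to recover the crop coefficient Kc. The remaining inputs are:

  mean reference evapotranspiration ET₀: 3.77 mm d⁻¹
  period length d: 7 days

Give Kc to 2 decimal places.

1.09

ETc = Kc × ET₀ × d  ⇒  Kc = ETc / (ET₀ × d)
Kc = 28.8 / (3.77 × 7) = 28.8 / 26.39 = 1.0913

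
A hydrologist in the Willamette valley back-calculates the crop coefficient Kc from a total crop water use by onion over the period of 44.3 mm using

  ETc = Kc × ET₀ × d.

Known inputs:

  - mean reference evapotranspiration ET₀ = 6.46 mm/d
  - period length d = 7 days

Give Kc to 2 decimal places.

ETc = Kc × ET₀ × d  ⇒  Kc = ETc / (ET₀ × d)
Kc = 44.3 / (6.46 × 7) = 44.3 / 45.22 = 0.9797

0.98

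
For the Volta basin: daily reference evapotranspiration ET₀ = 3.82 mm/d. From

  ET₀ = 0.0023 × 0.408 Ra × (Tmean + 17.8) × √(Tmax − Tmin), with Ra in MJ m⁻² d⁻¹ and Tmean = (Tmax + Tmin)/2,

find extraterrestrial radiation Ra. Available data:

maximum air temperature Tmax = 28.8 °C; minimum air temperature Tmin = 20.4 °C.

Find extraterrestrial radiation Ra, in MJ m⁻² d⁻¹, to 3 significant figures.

33.1 MJ m⁻² d⁻¹

Tmean = (28.8+20.4)/2 = 24.60 °C; ΔT = 8.4
Ra = ET₀ / [0.0023 × 0.408 × (Tmean+17.8) × √ΔT]
   = 3.82 / (0.0023 × 0.408 × 42.40 × 2.8983) = 33.126 MJ m⁻² d⁻¹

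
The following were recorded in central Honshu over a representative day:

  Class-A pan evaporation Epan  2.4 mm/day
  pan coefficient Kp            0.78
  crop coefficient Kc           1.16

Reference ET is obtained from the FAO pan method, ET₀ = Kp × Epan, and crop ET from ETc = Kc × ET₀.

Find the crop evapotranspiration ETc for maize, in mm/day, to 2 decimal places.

2.17 mm/day

ET₀ = 0.78 × 2.4 = 1.8720 mm/d
ETc = Kc × ET₀ = 1.16 × 1.8720 = 2.1715 mm/d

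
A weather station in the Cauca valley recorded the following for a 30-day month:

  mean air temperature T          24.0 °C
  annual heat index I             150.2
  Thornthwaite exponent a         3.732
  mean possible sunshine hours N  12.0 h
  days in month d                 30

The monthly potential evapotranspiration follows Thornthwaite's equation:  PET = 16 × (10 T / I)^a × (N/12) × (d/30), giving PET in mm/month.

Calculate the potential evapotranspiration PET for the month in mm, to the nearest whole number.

10T/I = 10 × 24.0 / 150.2 = 1.5979
(10T/I)^a = 1.5979^3.732 = 5.7497
Uncorrected PET = 16 × 5.7497 = 91.995 mm
Correction = (N/12)(d/30) = (12.0/12)(30/30) = 1.0000
PET = 91.995 × 1.0000 = 91.995 mm/month

92 mm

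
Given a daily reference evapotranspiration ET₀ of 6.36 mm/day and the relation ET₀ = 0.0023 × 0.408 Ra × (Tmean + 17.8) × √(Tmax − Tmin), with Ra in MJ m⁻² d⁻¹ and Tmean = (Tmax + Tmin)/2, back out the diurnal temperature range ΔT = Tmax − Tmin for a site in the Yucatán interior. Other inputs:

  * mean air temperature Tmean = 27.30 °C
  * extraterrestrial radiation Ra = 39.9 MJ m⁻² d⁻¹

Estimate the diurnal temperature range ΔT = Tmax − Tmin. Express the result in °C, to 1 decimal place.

√ΔT = ET₀ / [0.0023 × 0.408 × Ra × (Tmean+17.8)] = 6.36 / (0.0023 × 16.2792 × 45.10) = 3.7663
ΔT = 3.7663² = 14.185 °C

14.2 °C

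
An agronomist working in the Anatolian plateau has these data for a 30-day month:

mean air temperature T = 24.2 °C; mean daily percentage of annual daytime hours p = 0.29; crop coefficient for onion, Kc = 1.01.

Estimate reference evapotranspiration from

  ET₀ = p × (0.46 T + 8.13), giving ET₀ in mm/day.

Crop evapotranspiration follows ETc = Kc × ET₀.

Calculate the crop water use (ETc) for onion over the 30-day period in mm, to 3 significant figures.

169 mm

ET₀ = 0.29 × (0.46 × 24.2 + 8.13) = 0.29 × 19.262 = 5.5860 mm/d
ETc = Kc × ET₀ = 1.01 × 5.5860 = 5.6419 mm/d
Over 30 days: 5.6419 × 30 = 169.257 mm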